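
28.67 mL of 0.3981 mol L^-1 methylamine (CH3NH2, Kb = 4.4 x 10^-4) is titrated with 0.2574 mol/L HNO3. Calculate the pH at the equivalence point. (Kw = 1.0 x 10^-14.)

n(CH3NH2) = 0.3981 x 0.02867 = 0.01141 mol; V(HNO3) at equivalence = 0.01141/0.2574 = 0.04434 L.
At equivalence the base is fully converted to CH3NH3+; total volume = 0.07301 L, so [CH3NH3+] = 0.01141/0.07301 = 0.1563 M.
Ka(CH3NH3+) = Kw/Kb = 1.0e-14 / 4.4 x 10^-4 = 2.27e-11.
[H^+] = sqrt(Ka x [CH3NH3+]) = sqrt(2.27e-11 x 0.1563) = 1.88e-6 M.
pH = -log(1.88e-6) = 5.72.

5.72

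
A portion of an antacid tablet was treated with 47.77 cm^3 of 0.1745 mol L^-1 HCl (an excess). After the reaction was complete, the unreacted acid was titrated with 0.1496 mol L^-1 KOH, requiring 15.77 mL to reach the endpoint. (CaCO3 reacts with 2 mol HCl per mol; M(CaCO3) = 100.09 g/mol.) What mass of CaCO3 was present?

0.299 g

Total n(HCl) added = 0.1745 x 0.04777 = 0.008336 mol.
n(KOH) used = 0.1496 x 0.01577 = 0.002359 mol, which equals the excess n(HCl).
So n(HCl) consumed by the sample = 0.008336 - 0.002359 = 0.005977 mol.
n(CaCO3) = 0.005977 / 2 = 0.002988 mol.
mass = 0.002988 mol x 100.09 g/mol = 0.299 g.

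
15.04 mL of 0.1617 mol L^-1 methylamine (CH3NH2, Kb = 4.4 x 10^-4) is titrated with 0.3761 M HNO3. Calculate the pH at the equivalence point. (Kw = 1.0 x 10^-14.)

n(CH3NH2) = 0.1617 x 0.01504 = 0.002432 mol; V(HNO3) at equivalence = 0.002432/0.3761 = 0.006466 L.
At equivalence the base is fully converted to CH3NH3+; total volume = 0.02151 L, so [CH3NH3+] = 0.002432/0.02151 = 0.1131 M.
Ka(CH3NH3+) = Kw/Kb = 1.0e-14 / 4.4 x 10^-4 = 2.27e-11.
[H^+] = sqrt(Ka x [CH3NH3+]) = sqrt(2.27e-11 x 0.1131) = 1.60e-6 M.
pH = -log(1.60e-6) = 5.80.

5.80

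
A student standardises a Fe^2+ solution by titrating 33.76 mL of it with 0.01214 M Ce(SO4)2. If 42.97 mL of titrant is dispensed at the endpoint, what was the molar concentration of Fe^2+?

n(Ce(SO4)2) = 0.01214 x 0.04297 = 0.0005217 mol.
From the balanced equation, 1 mol Ce(SO4)2 reacts with 1 mol Fe^2+, so n(Fe^2+) = 0.0005217 x 1/1 = 0.0005217 mol.
[Fe^2+] = 0.0005217 / 0.03376 L = 0.0155 M.

0.0155 M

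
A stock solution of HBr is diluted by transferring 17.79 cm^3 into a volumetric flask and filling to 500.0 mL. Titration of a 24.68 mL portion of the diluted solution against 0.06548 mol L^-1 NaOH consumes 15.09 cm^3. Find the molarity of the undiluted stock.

n(NaOH) = 0.06548 x 0.01509 = 0.0009881 mol.
n(HBr) in the aliquot = 0.0009881 mol.
[diluted HBr] = 0.0009881 / 0.02468 = 0.04004 M.
Dilution factor = 500.0/17.79 = 28.11, so [stock] = 0.04004 x 28.11 = 1.13 M.

1.13 M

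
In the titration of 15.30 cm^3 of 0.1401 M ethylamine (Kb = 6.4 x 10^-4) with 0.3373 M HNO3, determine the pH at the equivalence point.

n(C2H5NH2) = 0.1401 x 0.01530 = 0.002144 mol; V(HNO3) at equivalence = 0.002144/0.3373 = 0.006355 L.
At equivalence the base is fully converted to C2H5NH3+; total volume = 0.02165 L, so [C2H5NH3+] = 0.002144/0.02165 = 0.09899 M.
Ka(C2H5NH3+) = Kw/Kb = 1.0e-14 / 6.4 x 10^-4 = 1.56e-11.
[H^+] = sqrt(Ka x [C2H5NH3+]) = sqrt(1.56e-11 x 0.09899) = 1.24e-6 M.
pH = -log(1.24e-6) = 5.91.

5.91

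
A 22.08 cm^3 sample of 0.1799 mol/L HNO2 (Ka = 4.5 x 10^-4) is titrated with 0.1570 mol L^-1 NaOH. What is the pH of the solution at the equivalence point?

n(HNO2) = 0.1799 x 0.02208 = 0.003972 mol; V(NaOH) at equivalence = 0.003972/0.1570 = 0.02530 L.
At equivalence all the acid is converted to NO2-; total volume = 0.02208 + 0.02530 = 0.04738 L, so [NO2-] = 0.003972/0.04738 = 0.08384 M.
Kb = Kw/Ka = 1.0e-14 / 4.5 x 10^-4 = 2.22e-11.
[OH^-] = sqrt(Kb x [NO2-]) = sqrt(2.22e-11 x 0.08384) = 1.36e-6 M.
pOH = 5.86, so pH = 14.00 - 5.86 = 8.14.

8.14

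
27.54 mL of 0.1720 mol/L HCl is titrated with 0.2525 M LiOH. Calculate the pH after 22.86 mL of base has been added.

n(acid) = 0.1720 x 0.02754 = 0.004737 mol; n(LiOH) added = 0.2525 x 0.02286 = 0.005772 mol.
Base is in excess by 0.005772 - 0.004737 = 0.001035 mol in a total volume of 0.05040 L.
[OH^-] = 0.001035/0.05040 = 0.02054 M, so pOH = 1.69 and pH = 14.00 - 1.69 = 12.31.

12.31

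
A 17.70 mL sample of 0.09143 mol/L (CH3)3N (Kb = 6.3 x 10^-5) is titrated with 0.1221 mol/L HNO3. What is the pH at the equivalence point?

n((CH3)3N) = 0.09143 x 0.01770 = 0.001618 mol; V(HNO3) at equivalence = 0.001618/0.1221 = 0.01325 L.
At equivalence the base is fully converted to (CH3)3NH+; total volume = 0.03095 L, so [(CH3)3NH+] = 0.001618/0.03095 = 0.05228 M.
Ka((CH3)3NH+) = Kw/Kb = 1.0e-14 / 6.3 x 10^-5 = 1.59e-10.
[H^+] = sqrt(Ka x [(CH3)3NH+]) = sqrt(1.59e-10 x 0.05228) = 2.88e-6 M.
pH = -log(2.88e-6) = 5.54.

5.54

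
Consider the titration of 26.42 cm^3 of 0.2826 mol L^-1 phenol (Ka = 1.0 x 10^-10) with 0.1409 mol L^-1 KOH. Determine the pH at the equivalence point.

n(C6H5OH) = 0.2826 x 0.02642 = 0.007466 mol; V(KOH) at equivalence = 0.007466/0.1409 = 0.05299 L.
At equivalence all the acid is converted to C6H5O-; total volume = 0.02642 + 0.05299 = 0.07941 L, so [C6H5O-] = 0.007466/0.07941 = 0.09402 M.
Kb = Kw/Ka = 1.0e-14 / 1.0 x 10^-10 = 0.000100.
[OH^-] = sqrt(Kb x [C6H5O-]) = sqrt(0.000100 x 0.09402) = 0.00307 M.
pOH = 2.51, so pH = 14.00 - 2.51 = 11.49.

11.49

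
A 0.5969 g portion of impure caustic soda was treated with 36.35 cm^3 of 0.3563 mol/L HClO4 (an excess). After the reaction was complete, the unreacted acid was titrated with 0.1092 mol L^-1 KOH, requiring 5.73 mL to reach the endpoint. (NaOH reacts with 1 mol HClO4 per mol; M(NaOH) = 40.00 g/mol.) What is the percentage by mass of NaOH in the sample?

Total n(HClO4) added = 0.3563 x 0.03635 = 0.01295 mol.
n(KOH) used = 0.1092 x 0.005730 = 0.0006257 mol, which equals the excess n(HClO4).
So n(HClO4) consumed by the sample = 0.01295 - 0.0006257 = 0.01233 mol.
n(NaOH) = 0.01233 / 1 = 0.01233 mol.
mass NaOH = 0.01233 x 40.00 = 0.4930 g, so %NaOH = 0.4930/0.5969 x 100 = 82.6%.

82.6%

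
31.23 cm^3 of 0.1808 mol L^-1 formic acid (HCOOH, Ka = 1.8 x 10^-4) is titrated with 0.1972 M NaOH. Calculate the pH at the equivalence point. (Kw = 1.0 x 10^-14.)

8.36

n(HCOOH) = 0.1808 x 0.03123 = 0.005646 mol; V(NaOH) at equivalence = 0.005646/0.1972 = 0.02863 L.
At equivalence all the acid is converted to HCOO-; total volume = 0.03123 + 0.02863 = 0.05986 L, so [HCOO-] = 0.005646/0.05986 = 0.09432 M.
Kb = Kw/Ka = 1.0e-14 / 1.8 x 10^-4 = 5.56e-11.
[OH^-] = sqrt(Kb x [HCOO-]) = sqrt(5.56e-11 x 0.09432) = 2.29e-6 M.
pOH = 5.64, so pH = 14.00 - 5.64 = 8.36.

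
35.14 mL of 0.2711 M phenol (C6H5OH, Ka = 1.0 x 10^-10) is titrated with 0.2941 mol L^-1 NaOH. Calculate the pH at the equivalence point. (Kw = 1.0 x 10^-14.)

11.57

n(C6H5OH) = 0.2711 x 0.03514 = 0.009526 mol; V(NaOH) at equivalence = 0.009526/0.2941 = 0.03239 L.
At equivalence all the acid is converted to C6H5O-; total volume = 0.03514 + 0.03239 = 0.06753 L, so [C6H5O-] = 0.009526/0.06753 = 0.1411 M.
Kb = Kw/Ka = 1.0e-14 / 1.0 x 10^-10 = 0.000100.
[OH^-] = sqrt(Kb x [C6H5O-]) = sqrt(0.000100 x 0.1411) = 0.00376 M.
pOH = 2.43, so pH = 14.00 - 2.43 = 11.57.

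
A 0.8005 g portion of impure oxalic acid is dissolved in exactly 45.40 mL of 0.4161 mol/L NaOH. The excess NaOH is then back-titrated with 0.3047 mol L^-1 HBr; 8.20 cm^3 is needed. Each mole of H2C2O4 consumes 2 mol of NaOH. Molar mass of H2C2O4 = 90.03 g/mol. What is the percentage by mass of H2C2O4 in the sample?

92.2%

Total n(NaOH) added = 0.4161 x 0.04540 = 0.01889 mol.
n(HBr) used = 0.3047 x 0.008200 = 0.002499 mol, which equals the excess n(NaOH).
So n(NaOH) consumed by the sample = 0.01889 - 0.002499 = 0.01639 mol.
n(H2C2O4) = 0.01639 / 2 = 0.008196 mol.
mass H2C2O4 = 0.008196 x 90.03 = 0.7379 g, so %H2C2O4 = 0.7379/0.8005 x 100 = 92.2%.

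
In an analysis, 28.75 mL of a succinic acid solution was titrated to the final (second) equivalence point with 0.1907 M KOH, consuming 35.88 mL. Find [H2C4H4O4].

0.119 M

n(KOH) = 0.1907 x 0.03588 = 0.006842 mol.
At the final (second) equivalence point, 2 mol OH^- react per mol H2C4H4O4, so n(H2C4H4O4) = 0.006842 / 2 = 0.003421 mol.
[H2C4H4O4] = 0.003421 / 0.02875 L = 0.119 M.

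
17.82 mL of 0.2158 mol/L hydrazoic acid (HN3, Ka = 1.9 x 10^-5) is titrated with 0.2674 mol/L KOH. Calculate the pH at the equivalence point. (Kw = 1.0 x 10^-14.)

n(HN3) = 0.2158 x 0.01782 = 0.003846 mol; V(KOH) at equivalence = 0.003846/0.2674 = 0.01438 L.
At equivalence all the acid is converted to N3-; total volume = 0.01782 + 0.01438 = 0.03220 L, so [N3-] = 0.003846/0.03220 = 0.1194 M.
Kb = Kw/Ka = 1.0e-14 / 1.9 x 10^-5 = 5.26e-10.
[OH^-] = sqrt(Kb x [N3-]) = sqrt(5.26e-10 x 0.1194) = 7.93e-6 M.
pOH = 5.10, so pH = 14.00 - 5.10 = 8.90.

8.90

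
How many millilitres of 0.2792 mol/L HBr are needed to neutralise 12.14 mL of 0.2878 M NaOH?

n(NaOH) = 0.2878 mol/L x 0.01214 L = 0.003494 mol.
At equivalence n(HBr) = n(NaOH) = 0.003494 mol.
V(HBr) = 0.003494 / 0.2792 = 0.01251 L = 12.5 mL.

12.5 mL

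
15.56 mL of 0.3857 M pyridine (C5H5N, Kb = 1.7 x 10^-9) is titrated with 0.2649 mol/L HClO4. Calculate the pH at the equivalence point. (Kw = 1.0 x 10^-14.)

3.02

n(C5H5N) = 0.3857 x 0.01556 = 0.006001 mol; V(HClO4) at equivalence = 0.006001/0.2649 = 0.02266 L.
At equivalence the base is fully converted to C5H5NH+; total volume = 0.03822 L, so [C5H5NH+] = 0.006001/0.03822 = 0.1570 M.
Ka(C5H5NH+) = Kw/Kb = 1.0e-14 / 1.7 x 10^-9 = 5.88e-6.
[H^+] = sqrt(Ka x [C5H5NH+]) = sqrt(5.88e-6 x 0.1570) = 0.000961 M.
pH = -log(0.000961) = 3.02.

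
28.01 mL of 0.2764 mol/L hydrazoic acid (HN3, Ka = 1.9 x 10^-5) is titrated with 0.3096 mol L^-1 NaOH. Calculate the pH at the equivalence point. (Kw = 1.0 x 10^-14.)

n(HN3) = 0.2764 x 0.02801 = 0.007742 mol; V(NaOH) at equivalence = 0.007742/0.3096 = 0.02501 L.
At equivalence all the acid is converted to N3-; total volume = 0.02801 + 0.02501 = 0.05302 L, so [N3-] = 0.007742/0.05302 = 0.1460 M.
Kb = Kw/Ka = 1.0e-14 / 1.9 x 10^-5 = 5.26e-10.
[OH^-] = sqrt(Kb x [N3-]) = sqrt(5.26e-10 x 0.1460) = 8.77e-6 M.
pOH = 5.06, so pH = 14.00 - 5.06 = 8.94.

8.94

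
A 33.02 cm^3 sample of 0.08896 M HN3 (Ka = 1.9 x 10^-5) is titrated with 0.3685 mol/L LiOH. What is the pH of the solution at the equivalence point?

8.79

n(HN3) = 0.08896 x 0.03302 = 0.002937 mol; V(LiOH) at equivalence = 0.002937/0.3685 = 0.007971 L.
At equivalence all the acid is converted to N3-; total volume = 0.03302 + 0.007971 = 0.04099 L, so [N3-] = 0.002937/0.04099 = 0.07166 M.
Kb = Kw/Ka = 1.0e-14 / 1.9 x 10^-5 = 5.26e-10.
[OH^-] = sqrt(Kb x [N3-]) = sqrt(5.26e-10 x 0.07166) = 6.14e-6 M.
pOH = 5.21, so pH = 14.00 - 5.21 = 8.79.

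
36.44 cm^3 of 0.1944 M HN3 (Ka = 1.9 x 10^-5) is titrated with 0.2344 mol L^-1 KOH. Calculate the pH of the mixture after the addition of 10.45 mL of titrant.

Initial n(HN3) = 0.1944 x 0.03644 = 0.007084 mol.
n(KOH) added = 0.2344 x 0.01045 = 0.002449 mol, converting that many moles of HN3 to N3-.
Remaining n(HN3) = 0.004634 mol; n(N3-) = 0.002449 mol.
By Henderson-Hasselbalch, pH = pKa + log([A^-]/[HA]) = 4.72 + log(0.002449/0.004634) = 4.72 + (-0.28) = 4.44.

4.44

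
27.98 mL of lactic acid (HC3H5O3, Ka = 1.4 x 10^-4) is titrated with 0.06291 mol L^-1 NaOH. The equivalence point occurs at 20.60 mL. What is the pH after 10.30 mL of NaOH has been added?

3.85

10.30 mL is exactly half the equivalence volume (20.60/2), i.e. the half-equivalence point.
There, n(HA) = n(A^-), so pH = pKa = -log(1.4 x 10^-4) = 3.85.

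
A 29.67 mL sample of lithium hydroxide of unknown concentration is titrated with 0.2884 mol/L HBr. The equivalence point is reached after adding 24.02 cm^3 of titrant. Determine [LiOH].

n(HBr) delivered = 0.2884 x 0.02402 = 0.006927 mol.
For a 1:1 reaction, n(LiOH) = 0.006927 mol.
[LiOH] = 0.006927 mol / 0.02967 L = 0.233 M.

0.233 M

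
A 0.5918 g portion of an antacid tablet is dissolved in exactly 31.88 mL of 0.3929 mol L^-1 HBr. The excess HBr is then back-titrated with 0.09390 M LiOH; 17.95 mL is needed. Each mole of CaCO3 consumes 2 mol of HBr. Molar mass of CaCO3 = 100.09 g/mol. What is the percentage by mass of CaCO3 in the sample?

Total n(HBr) added = 0.3929 x 0.03188 = 0.01253 mol.
n(LiOH) used = 0.09390 x 0.01795 = 0.001686 mol, which equals the excess n(HBr).
So n(HBr) consumed by the sample = 0.01253 - 0.001686 = 0.01084 mol.
n(CaCO3) = 0.01084 / 2 = 0.005420 mol.
mass CaCO3 = 0.005420 x 100.09 = 0.5425 g, so %CaCO3 = 0.5425/0.5918 x 100 = 91.7%.

91.7%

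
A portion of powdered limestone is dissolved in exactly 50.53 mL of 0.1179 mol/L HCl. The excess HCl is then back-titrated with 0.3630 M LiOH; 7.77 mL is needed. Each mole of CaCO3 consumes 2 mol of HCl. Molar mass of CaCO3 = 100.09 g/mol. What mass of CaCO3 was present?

0.157 g

Total n(HCl) added = 0.1179 x 0.05053 = 0.005957 mol.
n(LiOH) used = 0.3630 x 0.007770 = 0.002821 mol, which equals the excess n(HCl).
So n(HCl) consumed by the sample = 0.005957 - 0.002821 = 0.003137 mol.
n(CaCO3) = 0.003137 / 2 = 0.001568 mol.
mass = 0.001568 mol x 100.09 g/mol = 0.157 g.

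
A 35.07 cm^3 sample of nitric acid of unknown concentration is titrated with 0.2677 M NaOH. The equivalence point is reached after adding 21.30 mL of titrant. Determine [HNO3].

0.163 M

n(NaOH) delivered = 0.2677 x 0.02130 = 0.005702 mol.
For a 1:1 reaction, n(HNO3) = 0.005702 mol.
[HNO3] = 0.005702 mol / 0.03507 L = 0.163 M.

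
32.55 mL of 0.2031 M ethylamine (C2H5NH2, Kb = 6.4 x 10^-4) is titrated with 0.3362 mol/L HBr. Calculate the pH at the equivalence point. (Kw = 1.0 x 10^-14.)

n(C2H5NH2) = 0.2031 x 0.03255 = 0.006611 mol; V(HBr) at equivalence = 0.006611/0.3362 = 0.01966 L.
At equivalence the base is fully converted to C2H5NH3+; total volume = 0.05221 L, so [C2H5NH3+] = 0.006611/0.05221 = 0.1266 M.
Ka(C2H5NH3+) = Kw/Kb = 1.0e-14 / 6.4 x 10^-4 = 1.56e-11.
[H^+] = sqrt(Ka x [C2H5NH3+]) = sqrt(1.56e-11 x 0.1266) = 1.41e-6 M.
pH = -log(1.41e-6) = 5.85.

5.85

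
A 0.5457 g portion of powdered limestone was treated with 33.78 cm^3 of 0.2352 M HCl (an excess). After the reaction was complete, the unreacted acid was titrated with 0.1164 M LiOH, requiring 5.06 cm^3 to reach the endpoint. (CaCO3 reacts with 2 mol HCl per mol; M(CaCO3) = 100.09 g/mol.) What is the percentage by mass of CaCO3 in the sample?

Total n(HCl) added = 0.2352 x 0.03378 = 0.007945 mol.
n(LiOH) used = 0.1164 x 0.005060 = 0.0005890 mol, which equals the excess n(HCl).
So n(HCl) consumed by the sample = 0.007945 - 0.0005890 = 0.007356 mol.
n(CaCO3) = 0.007356 / 2 = 0.003678 mol.
mass CaCO3 = 0.003678 x 100.09 = 0.3681 g, so %CaCO3 = 0.3681/0.5457 x 100 = 67.5%.

67.5%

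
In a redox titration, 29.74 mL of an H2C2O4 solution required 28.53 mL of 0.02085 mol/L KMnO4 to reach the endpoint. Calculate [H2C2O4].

n(KMnO4) = 0.02085 x 0.02853 = 0.0005949 mol.
From the balanced equation, 2 mol KMnO4 reacts with 5 mol H2C2O4, so n(H2C2O4) = 0.0005949 x 5/2 = 0.001487 mol.
[H2C2O4] = 0.001487 / 0.02974 L = 0.0500 M.

0.0500 M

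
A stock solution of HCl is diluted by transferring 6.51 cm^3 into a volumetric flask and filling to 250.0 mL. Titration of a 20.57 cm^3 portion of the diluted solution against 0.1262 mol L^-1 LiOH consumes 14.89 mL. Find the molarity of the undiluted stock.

n(LiOH) = 0.1262 x 0.01489 = 0.001879 mol.
n(HCl) in the aliquot = 0.001879 mol.
[diluted HCl] = 0.001879 / 0.02057 = 0.09135 M.
Dilution factor = 250.0/6.510 = 38.40, so [stock] = 0.09135 x 38.40 = 3.51 M.

3.51 M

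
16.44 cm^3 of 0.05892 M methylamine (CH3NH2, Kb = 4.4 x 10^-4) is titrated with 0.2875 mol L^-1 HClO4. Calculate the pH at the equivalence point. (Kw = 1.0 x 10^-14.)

n(CH3NH2) = 0.05892 x 0.01644 = 0.0009686 mol; V(HClO4) at equivalence = 0.0009686/0.2875 = 0.003369 L.
At equivalence the base is fully converted to CH3NH3+; total volume = 0.01981 L, so [CH3NH3+] = 0.0009686/0.01981 = 0.04890 M.
Ka(CH3NH3+) = Kw/Kb = 1.0e-14 / 4.4 x 10^-4 = 2.27e-11.
[H^+] = sqrt(Ka x [CH3NH3+]) = sqrt(2.27e-11 x 0.04890) = 1.05e-6 M.
pH = -log(1.05e-6) = 5.98.

5.98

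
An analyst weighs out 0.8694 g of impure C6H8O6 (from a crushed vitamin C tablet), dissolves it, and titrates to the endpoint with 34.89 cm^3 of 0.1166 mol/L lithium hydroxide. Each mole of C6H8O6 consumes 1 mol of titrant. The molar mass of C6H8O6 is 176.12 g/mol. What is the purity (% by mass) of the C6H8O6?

n(LiOH) = 0.1166 x 0.03489 = 0.004068 mol.
n(C6H8O6) = 0.004068 / 1 = 0.004068 mol.
mass of C6H8O6 = 0.004068 x 176.12 = 0.7165 g.
% purity = 0.7165 / 0.8694 x 100 = 82.4%.

82.4%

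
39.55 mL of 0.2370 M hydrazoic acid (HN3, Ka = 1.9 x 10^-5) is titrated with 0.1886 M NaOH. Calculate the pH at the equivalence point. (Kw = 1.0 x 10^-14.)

8.87

n(HN3) = 0.2370 x 0.03955 = 0.009373 mol; V(NaOH) at equivalence = 0.009373/0.1886 = 0.04970 L.
At equivalence all the acid is converted to N3-; total volume = 0.03955 + 0.04970 = 0.08925 L, so [N3-] = 0.009373/0.08925 = 0.1050 M.
Kb = Kw/Ka = 1.0e-14 / 1.9 x 10^-5 = 5.26e-10.
[OH^-] = sqrt(Kb x [N3-]) = sqrt(5.26e-10 x 0.1050) = 7.43e-6 M.
pOH = 5.13, so pH = 14.00 - 5.13 = 8.87.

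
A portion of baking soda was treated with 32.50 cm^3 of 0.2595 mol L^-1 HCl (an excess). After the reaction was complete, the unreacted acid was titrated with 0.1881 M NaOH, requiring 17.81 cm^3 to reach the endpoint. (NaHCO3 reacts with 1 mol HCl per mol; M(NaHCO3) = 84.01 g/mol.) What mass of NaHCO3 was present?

Total n(HCl) added = 0.2595 x 0.03250 = 0.008434 mol.
n(NaOH) used = 0.1881 x 0.01781 = 0.003350 mol, which equals the excess n(HCl).
So n(HCl) consumed by the sample = 0.008434 - 0.003350 = 0.005084 mol.
n(NaHCO3) = 0.005084 / 1 = 0.005084 mol.
mass = 0.005084 mol x 84.01 g/mol = 0.427 g.

0.427 g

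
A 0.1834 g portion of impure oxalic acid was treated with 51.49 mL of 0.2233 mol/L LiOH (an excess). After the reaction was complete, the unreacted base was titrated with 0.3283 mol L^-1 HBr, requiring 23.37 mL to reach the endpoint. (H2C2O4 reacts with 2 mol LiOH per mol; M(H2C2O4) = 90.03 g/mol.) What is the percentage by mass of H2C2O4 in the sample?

93.9%

Total n(LiOH) added = 0.2233 x 0.05149 = 0.01150 mol.
n(HBr) used = 0.3283 x 0.02337 = 0.007672 mol, which equals the excess n(LiOH).
So n(LiOH) consumed by the sample = 0.01150 - 0.007672 = 0.003825 mol.
n(H2C2O4) = 0.003825 / 2 = 0.001913 mol.
mass H2C2O4 = 0.001913 x 90.03 = 0.1722 g, so %H2C2O4 = 0.1722/0.1834 x 100 = 93.9%.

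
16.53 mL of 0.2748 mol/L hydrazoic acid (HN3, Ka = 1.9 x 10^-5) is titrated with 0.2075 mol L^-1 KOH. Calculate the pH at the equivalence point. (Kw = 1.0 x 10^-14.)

n(HN3) = 0.2748 x 0.01653 = 0.004542 mol; V(KOH) at equivalence = 0.004542/0.2075 = 0.02189 L.
At equivalence all the acid is converted to N3-; total volume = 0.01653 + 0.02189 = 0.03842 L, so [N3-] = 0.004542/0.03842 = 0.1182 M.
Kb = Kw/Ka = 1.0e-14 / 1.9 x 10^-5 = 5.26e-10.
[OH^-] = sqrt(Kb x [N3-]) = sqrt(5.26e-10 x 0.1182) = 7.89e-6 M.
pOH = 5.10, so pH = 14.00 - 5.10 = 8.90.

8.90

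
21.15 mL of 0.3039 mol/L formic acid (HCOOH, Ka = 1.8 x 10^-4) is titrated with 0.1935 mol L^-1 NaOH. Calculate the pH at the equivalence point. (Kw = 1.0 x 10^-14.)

n(HCOOH) = 0.3039 x 0.02115 = 0.006427 mol; V(NaOH) at equivalence = 0.006427/0.1935 = 0.03322 L.
At equivalence all the acid is converted to HCOO-; total volume = 0.02115 + 0.03322 = 0.05437 L, so [HCOO-] = 0.006427/0.05437 = 0.1182 M.
Kb = Kw/Ka = 1.0e-14 / 1.8 x 10^-4 = 5.56e-11.
[OH^-] = sqrt(Kb x [HCOO-]) = sqrt(5.56e-11 x 0.1182) = 2.56e-6 M.
pOH = 5.59, so pH = 14.00 - 5.59 = 8.41.

8.41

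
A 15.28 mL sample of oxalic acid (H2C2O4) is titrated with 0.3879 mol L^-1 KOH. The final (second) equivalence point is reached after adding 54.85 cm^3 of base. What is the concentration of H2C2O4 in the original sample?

n(KOH) = 0.3879 x 0.05485 = 0.02128 mol.
At the final (second) equivalence point, 2 mol OH^- react per mol H2C2O4, so n(H2C2O4) = 0.02128 / 2 = 0.01064 mol.
[H2C2O4] = 0.01064 / 0.01528 L = 0.696 M.

0.696 M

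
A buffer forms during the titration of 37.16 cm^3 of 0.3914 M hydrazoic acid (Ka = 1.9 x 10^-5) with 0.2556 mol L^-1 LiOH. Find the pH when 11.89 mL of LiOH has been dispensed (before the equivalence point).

Initial n(HN3) = 0.3914 x 0.03716 = 0.01454 mol.
n(LiOH) added = 0.2556 x 0.01189 = 0.003039 mol, converting that many moles of HN3 to N3-.
Remaining n(HN3) = 0.01151 mol; n(N3-) = 0.003039 mol.
By Henderson-Hasselbalch, pH = pKa + log([A^-]/[HA]) = 4.72 + log(0.003039/0.01151) = 4.72 + (-0.58) = 4.14.

4.14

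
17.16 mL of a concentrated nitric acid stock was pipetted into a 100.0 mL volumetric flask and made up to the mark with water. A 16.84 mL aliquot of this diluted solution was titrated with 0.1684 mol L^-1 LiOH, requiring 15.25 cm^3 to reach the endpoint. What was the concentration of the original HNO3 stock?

0.889 M

n(LiOH) = 0.1684 x 0.01525 = 0.002568 mol.
n(HNO3) in the aliquot = 0.002568 mol.
[diluted HNO3] = 0.002568 / 0.01684 = 0.1525 M.
Dilution factor = 100.0/17.16 = 5.828, so [stock] = 0.1525 x 5.828 = 0.889 M.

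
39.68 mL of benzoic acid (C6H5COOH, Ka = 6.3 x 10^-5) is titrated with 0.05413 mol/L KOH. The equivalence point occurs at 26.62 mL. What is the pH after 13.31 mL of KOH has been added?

13.31 mL is exactly half the equivalence volume (26.62/2), i.e. the half-equivalence point.
There, n(HA) = n(A^-), so pH = pKa = -log(6.3 x 10^-5) = 4.20.

4.20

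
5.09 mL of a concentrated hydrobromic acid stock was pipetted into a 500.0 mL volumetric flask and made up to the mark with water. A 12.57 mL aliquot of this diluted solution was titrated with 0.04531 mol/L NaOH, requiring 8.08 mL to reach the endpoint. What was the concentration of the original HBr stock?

2.86 M

n(NaOH) = 0.04531 x 0.008080 = 0.0003661 mol.
n(HBr) in the aliquot = 0.0003661 mol.
[diluted HBr] = 0.0003661 / 0.01257 = 0.02913 M.
Dilution factor = 500.0/5.090 = 98.23, so [stock] = 0.02913 x 98.23 = 2.86 M.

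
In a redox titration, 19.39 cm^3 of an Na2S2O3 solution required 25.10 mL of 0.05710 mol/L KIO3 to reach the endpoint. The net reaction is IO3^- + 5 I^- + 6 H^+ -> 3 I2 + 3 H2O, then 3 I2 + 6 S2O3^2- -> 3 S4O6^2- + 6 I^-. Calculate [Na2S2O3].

n(KIO3) = 0.05710 x 0.02510 = 0.001433 mol.
From the balanced equation, 1 mol KIO3 reacts with 6 mol Na2S2O3, so n(Na2S2O3) = 0.001433 x 6/1 = 0.008599 mol.
[Na2S2O3] = 0.008599 / 0.01939 L = 0.443 M.

0.443 M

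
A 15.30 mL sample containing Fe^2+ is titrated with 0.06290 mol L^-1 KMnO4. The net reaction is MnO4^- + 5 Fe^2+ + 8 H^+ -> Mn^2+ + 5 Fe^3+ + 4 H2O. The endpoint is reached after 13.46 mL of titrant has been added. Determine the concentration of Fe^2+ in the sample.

0.277 M

n(KMnO4) = 0.06290 x 0.01346 = 0.0008466 mol.
From the balanced equation, 1 mol KMnO4 reacts with 5 mol Fe^2+, so n(Fe^2+) = 0.0008466 x 5/1 = 0.004233 mol.
[Fe^2+] = 0.004233 / 0.01530 L = 0.277 M.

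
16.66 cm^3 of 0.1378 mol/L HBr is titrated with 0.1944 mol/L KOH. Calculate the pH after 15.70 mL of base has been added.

n(acid) = 0.1378 x 0.01666 = 0.002296 mol; n(KOH) added = 0.1944 x 0.01570 = 0.003052 mol.
Base is in excess by 0.003052 - 0.002296 = 0.0007563 mol in a total volume of 0.03236 L.
[OH^-] = 0.0007563/0.03236 = 0.02337 M, so pOH = 1.63 and pH = 14.00 - 1.63 = 12.37.

12.37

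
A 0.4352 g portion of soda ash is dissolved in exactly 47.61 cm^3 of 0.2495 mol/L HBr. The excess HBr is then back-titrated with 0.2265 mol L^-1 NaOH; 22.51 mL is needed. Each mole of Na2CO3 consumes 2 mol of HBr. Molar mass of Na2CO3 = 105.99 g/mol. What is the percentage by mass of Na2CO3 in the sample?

82.6%

Total n(HBr) added = 0.2495 x 0.04761 = 0.01188 mol.
n(NaOH) used = 0.2265 x 0.02251 = 0.005099 mol, which equals the excess n(HBr).
So n(HBr) consumed by the sample = 0.01188 - 0.005099 = 0.006780 mol.
n(Na2CO3) = 0.006780 / 2 = 0.003390 mol.
mass Na2CO3 = 0.003390 x 105.99 = 0.3593 g, so %Na2CO3 = 0.3593/0.4352 x 100 = 82.6%.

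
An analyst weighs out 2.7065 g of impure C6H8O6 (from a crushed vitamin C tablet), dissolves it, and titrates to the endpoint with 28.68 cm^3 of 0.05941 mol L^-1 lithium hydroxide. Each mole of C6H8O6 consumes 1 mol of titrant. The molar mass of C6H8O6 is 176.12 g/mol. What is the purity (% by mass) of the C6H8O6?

11.1%

n(LiOH) = 0.05941 x 0.02868 = 0.001704 mol.
n(C6H8O6) = 0.001704 / 1 = 0.001704 mol.
mass of C6H8O6 = 0.001704 x 176.12 = 0.3001 g.
% purity = 0.3001 / 2.7065 x 100 = 11.1%.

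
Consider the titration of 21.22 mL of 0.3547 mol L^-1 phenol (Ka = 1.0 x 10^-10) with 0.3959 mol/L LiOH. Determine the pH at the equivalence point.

11.64

n(C6H5OH) = 0.3547 x 0.02122 = 0.007527 mol; V(LiOH) at equivalence = 0.007527/0.3959 = 0.01901 L.
At equivalence all the acid is converted to C6H5O-; total volume = 0.02122 + 0.01901 = 0.04023 L, so [C6H5O-] = 0.007527/0.04023 = 0.1871 M.
Kb = Kw/Ka = 1.0e-14 / 1.0 x 10^-10 = 0.000100.
[OH^-] = sqrt(Kb x [C6H5O-]) = sqrt(0.000100 x 0.1871) = 0.00433 M.
pOH = 2.36, so pH = 14.00 - 2.36 = 11.64.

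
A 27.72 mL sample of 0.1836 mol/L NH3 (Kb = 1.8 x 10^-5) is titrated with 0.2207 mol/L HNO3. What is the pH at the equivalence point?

n(NH3) = 0.1836 x 0.02772 = 0.005089 mol; V(HNO3) at equivalence = 0.005089/0.2207 = 0.02306 L.
At equivalence the base is fully converted to NH4+; total volume = 0.05078 L, so [NH4+] = 0.005089/0.05078 = 0.1002 M.
Ka(NH4+) = Kw/Kb = 1.0e-14 / 1.8 x 10^-5 = 5.56e-10.
[H^+] = sqrt(Ka x [NH4+]) = sqrt(5.56e-10 x 0.1002) = 7.46e-6 M.
pH = -log(7.46e-6) = 5.13.

5.13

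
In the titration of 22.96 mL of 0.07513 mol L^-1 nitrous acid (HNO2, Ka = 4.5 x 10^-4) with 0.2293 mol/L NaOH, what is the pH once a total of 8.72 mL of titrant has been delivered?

11.94

n(acid) = 0.07513 x 0.02296 = 0.001725 mol; n(NaOH) added = 0.2293 x 0.008720 = 0.001999 mol.
Base is in excess by 0.001999 - 0.001725 = 0.0002745 mol in a total volume of 0.03168 L.
[OH^-] = 0.0002745/0.03168 = 0.008665 M, so pOH = 2.06 and pH = 14.00 - 2.06 = 11.94.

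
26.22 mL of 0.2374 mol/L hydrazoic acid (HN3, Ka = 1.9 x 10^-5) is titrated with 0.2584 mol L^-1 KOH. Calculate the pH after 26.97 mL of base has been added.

n(acid) = 0.2374 x 0.02622 = 0.006225 mol; n(KOH) added = 0.2584 x 0.02697 = 0.006969 mol.
Base is in excess by 0.006969 - 0.006225 = 0.0007444 mol in a total volume of 0.05319 L.
[OH^-] = 0.0007444/0.05319 = 0.01400 M, so pOH = 1.85 and pH = 14.00 - 1.85 = 12.15.

12.15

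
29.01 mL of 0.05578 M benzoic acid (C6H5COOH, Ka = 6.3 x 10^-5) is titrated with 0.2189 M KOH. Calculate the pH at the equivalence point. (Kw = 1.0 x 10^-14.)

8.42

n(C6H5COOH) = 0.05578 x 0.02901 = 0.001618 mol; V(KOH) at equivalence = 0.001618/0.2189 = 0.007392 L.
At equivalence all the acid is converted to C6H5COO-; total volume = 0.02901 + 0.007392 = 0.03640 L, so [C6H5COO-] = 0.001618/0.03640 = 0.04445 M.
Kb = Kw/Ka = 1.0e-14 / 6.3 x 10^-5 = 1.59e-10.
[OH^-] = sqrt(Kb x [C6H5COO-]) = sqrt(1.59e-10 x 0.04445) = 2.66e-6 M.
pOH = 5.58, so pH = 14.00 - 5.58 = 8.42.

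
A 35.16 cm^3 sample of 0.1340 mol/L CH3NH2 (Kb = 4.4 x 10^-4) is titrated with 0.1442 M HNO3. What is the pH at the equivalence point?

5.90

n(CH3NH2) = 0.1340 x 0.03516 = 0.004711 mol; V(HNO3) at equivalence = 0.004711/0.1442 = 0.03267 L.
At equivalence the base is fully converted to CH3NH3+; total volume = 0.06783 L, so [CH3NH3+] = 0.004711/0.06783 = 0.06946 M.
Ka(CH3NH3+) = Kw/Kb = 1.0e-14 / 4.4 x 10^-4 = 2.27e-11.
[H^+] = sqrt(Ka x [CH3NH3+]) = sqrt(2.27e-11 x 0.06946) = 1.26e-6 M.
pH = -log(1.26e-6) = 5.90.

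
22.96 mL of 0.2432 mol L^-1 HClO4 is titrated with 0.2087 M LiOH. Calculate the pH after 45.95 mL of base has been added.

n(acid) = 0.2432 x 0.02296 = 0.005584 mol; n(LiOH) added = 0.2087 x 0.04595 = 0.009590 mol.
Base is in excess by 0.009590 - 0.005584 = 0.004006 mol in a total volume of 0.06891 L.
[OH^-] = 0.004006/0.06891 = 0.05813 M, so pOH = 1.24 and pH = 14.00 - 1.24 = 12.76.

12.76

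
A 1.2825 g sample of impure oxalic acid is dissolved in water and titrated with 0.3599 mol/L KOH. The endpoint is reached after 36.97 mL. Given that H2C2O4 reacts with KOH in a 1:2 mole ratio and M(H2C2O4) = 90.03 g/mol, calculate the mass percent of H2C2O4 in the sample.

n(KOH) = 0.3599 x 0.03697 = 0.01331 mol.
n(H2C2O4) = 0.01331 / 2 = 0.006653 mol.
mass of H2C2O4 = 0.006653 x 90.03 = 0.5989 g.
% purity = 0.5989 / 1.2825 x 100 = 46.7%.

46.7%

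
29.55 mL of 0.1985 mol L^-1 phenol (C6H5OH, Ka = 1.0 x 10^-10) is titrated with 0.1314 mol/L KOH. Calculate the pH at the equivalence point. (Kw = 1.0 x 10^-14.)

n(C6H5OH) = 0.1985 x 0.02955 = 0.005866 mol; V(KOH) at equivalence = 0.005866/0.1314 = 0.04464 L.
At equivalence all the acid is converted to C6H5O-; total volume = 0.02955 + 0.04464 = 0.07419 L, so [C6H5O-] = 0.005866/0.07419 = 0.07906 M.
Kb = Kw/Ka = 1.0e-14 / 1.0 x 10^-10 = 0.000100.
[OH^-] = sqrt(Kb x [C6H5O-]) = sqrt(0.000100 x 0.07906) = 0.00281 M.
pOH = 2.55, so pH = 14.00 - 2.55 = 11.45.

11.45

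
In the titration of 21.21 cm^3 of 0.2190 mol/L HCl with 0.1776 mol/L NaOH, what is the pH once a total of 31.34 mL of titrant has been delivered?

12.24

n(acid) = 0.2190 x 0.02121 = 0.004645 mol; n(NaOH) added = 0.1776 x 0.03134 = 0.005566 mol.
Base is in excess by 0.005566 - 0.004645 = 0.0009210 mol in a total volume of 0.05255 L.
[OH^-] = 0.0009210/0.05255 = 0.01753 M, so pOH = 1.76 and pH = 14.00 - 1.76 = 12.24.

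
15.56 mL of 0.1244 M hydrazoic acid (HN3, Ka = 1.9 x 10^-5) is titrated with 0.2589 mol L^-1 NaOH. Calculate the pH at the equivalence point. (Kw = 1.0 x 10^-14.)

n(HN3) = 0.1244 x 0.01556 = 0.001936 mol; V(NaOH) at equivalence = 0.001936/0.2589 = 0.007476 L.
At equivalence all the acid is converted to N3-; total volume = 0.01556 + 0.007476 = 0.02304 L, so [N3-] = 0.001936/0.02304 = 0.08403 M.
Kb = Kw/Ka = 1.0e-14 / 1.9 x 10^-5 = 5.26e-10.
[OH^-] = sqrt(Kb x [N3-]) = sqrt(5.26e-10 x 0.08403) = 6.65e-6 M.
pOH = 5.18, so pH = 14.00 - 5.18 = 8.82.

8.82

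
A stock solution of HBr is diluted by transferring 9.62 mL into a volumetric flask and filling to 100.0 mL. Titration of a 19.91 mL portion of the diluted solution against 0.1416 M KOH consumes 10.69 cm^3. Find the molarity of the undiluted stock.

0.790 M

n(KOH) = 0.1416 x 0.01069 = 0.001514 mol.
n(HBr) in the aliquot = 0.001514 mol.
[diluted HBr] = 0.001514 / 0.01991 = 0.07603 M.
Dilution factor = 100.0/9.620 = 10.40, so [stock] = 0.07603 x 10.40 = 0.790 M.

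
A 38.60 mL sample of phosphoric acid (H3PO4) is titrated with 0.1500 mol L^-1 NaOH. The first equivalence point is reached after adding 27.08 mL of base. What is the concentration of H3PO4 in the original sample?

0.105 M

n(NaOH) = 0.1500 x 0.02708 = 0.004062 mol.
At the first equivalence point, 1 mol OH^- react per mol H3PO4, so n(H3PO4) = 0.004062 / 1 = 0.004062 mol.
[H3PO4] = 0.004062 / 0.03860 L = 0.105 M.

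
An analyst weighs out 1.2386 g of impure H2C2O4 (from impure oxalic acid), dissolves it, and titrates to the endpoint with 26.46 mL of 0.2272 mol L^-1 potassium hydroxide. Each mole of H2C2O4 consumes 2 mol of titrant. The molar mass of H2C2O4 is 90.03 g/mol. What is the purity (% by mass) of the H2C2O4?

n(KOH) = 0.2272 x 0.02646 = 0.006012 mol.
n(H2C2O4) = 0.006012 / 2 = 0.003006 mol.
mass of H2C2O4 = 0.003006 x 90.03 = 0.2706 g.
% purity = 0.2706 / 1.2386 x 100 = 21.8%.

21.8%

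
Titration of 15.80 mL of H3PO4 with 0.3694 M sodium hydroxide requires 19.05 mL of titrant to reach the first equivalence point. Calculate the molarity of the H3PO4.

n(NaOH) = 0.3694 x 0.01905 = 0.007037 mol.
At the first equivalence point, 1 mol OH^- react per mol H3PO4, so n(H3PO4) = 0.007037 / 1 = 0.007037 mol.
[H3PO4] = 0.007037 / 0.01580 L = 0.445 M.

0.445 M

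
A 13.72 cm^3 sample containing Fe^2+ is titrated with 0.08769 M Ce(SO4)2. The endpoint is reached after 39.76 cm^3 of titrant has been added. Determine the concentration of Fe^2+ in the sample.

0.254 M

n(Ce(SO4)2) = 0.08769 x 0.03976 = 0.003487 mol.
From the balanced equation, 1 mol Ce(SO4)2 reacts with 1 mol Fe^2+, so n(Fe^2+) = 0.003487 x 1/1 = 0.003487 mol.
[Fe^2+] = 0.003487 / 0.01372 L = 0.254 M.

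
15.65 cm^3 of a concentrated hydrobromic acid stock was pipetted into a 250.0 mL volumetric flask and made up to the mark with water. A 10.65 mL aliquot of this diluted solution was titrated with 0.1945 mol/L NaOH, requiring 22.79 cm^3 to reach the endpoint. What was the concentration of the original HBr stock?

6.65 M

n(NaOH) = 0.1945 x 0.02279 = 0.004433 mol.
n(HBr) in the aliquot = 0.004433 mol.
[diluted HBr] = 0.004433 / 0.01065 = 0.4162 M.
Dilution factor = 250.0/15.65 = 15.97, so [stock] = 0.4162 x 15.97 = 6.65 M.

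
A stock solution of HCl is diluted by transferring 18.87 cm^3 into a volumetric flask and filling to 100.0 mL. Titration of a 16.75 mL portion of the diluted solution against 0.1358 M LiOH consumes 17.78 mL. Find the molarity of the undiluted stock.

0.764 M

n(LiOH) = 0.1358 x 0.01778 = 0.002415 mol.
n(HCl) in the aliquot = 0.002415 mol.
[diluted HCl] = 0.002415 / 0.01675 = 0.1442 M.
Dilution factor = 100.0/18.87 = 5.299, so [stock] = 0.1442 x 5.299 = 0.764 M.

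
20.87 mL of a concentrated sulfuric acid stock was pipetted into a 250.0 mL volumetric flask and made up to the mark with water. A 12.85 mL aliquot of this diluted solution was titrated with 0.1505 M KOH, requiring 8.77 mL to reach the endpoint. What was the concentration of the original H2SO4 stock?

0.615 M

n(KOH) = 0.1505 x 0.008770 = 0.001320 mol.
n(H2SO4) in the aliquot = 0.001320 x 1/2 = 0.0006599 mol.
[diluted H2SO4] = 0.0006599 / 0.01285 = 0.05136 M.
Dilution factor = 250.0/20.87 = 11.98, so [stock] = 0.05136 x 11.98 = 0.615 M.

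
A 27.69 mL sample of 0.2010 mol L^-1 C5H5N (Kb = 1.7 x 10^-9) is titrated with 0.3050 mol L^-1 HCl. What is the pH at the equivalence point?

n(C5H5N) = 0.2010 x 0.02769 = 0.005566 mol; V(HCl) at equivalence = 0.005566/0.3050 = 0.01825 L.
At equivalence the base is fully converted to C5H5NH+; total volume = 0.04594 L, so [C5H5NH+] = 0.005566/0.04594 = 0.1212 M.
Ka(C5H5NH+) = Kw/Kb = 1.0e-14 / 1.7 x 10^-9 = 5.88e-6.
[H^+] = sqrt(Ka x [C5H5NH+]) = sqrt(5.88e-6 x 0.1212) = 0.000844 M.
pH = -log(0.000844) = 3.07.

3.07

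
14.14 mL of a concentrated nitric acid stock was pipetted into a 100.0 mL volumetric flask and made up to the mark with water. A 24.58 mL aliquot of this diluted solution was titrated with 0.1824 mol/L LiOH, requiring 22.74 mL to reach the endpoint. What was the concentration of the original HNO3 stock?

n(LiOH) = 0.1824 x 0.02274 = 0.004148 mol.
n(HNO3) in the aliquot = 0.004148 mol.
[diluted HNO3] = 0.004148 / 0.02458 = 0.1687 M.
Dilution factor = 100.0/14.14 = 7.072, so [stock] = 0.1687 x 7.072 = 1.19 M.

1.19 M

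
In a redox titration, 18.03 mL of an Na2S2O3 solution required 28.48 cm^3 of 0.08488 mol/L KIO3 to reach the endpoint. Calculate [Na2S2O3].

0.804 M

n(KIO3) = 0.08488 x 0.02848 = 0.002417 mol.
From the balanced equation, 1 mol KIO3 reacts with 6 mol Na2S2O3, so n(Na2S2O3) = 0.002417 x 6/1 = 0.01450 mol.
[Na2S2O3] = 0.01450 / 0.01803 L = 0.804 M.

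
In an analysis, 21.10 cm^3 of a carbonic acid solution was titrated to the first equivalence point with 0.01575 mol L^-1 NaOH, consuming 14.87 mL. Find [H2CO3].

0.0111 M

n(NaOH) = 0.01575 x 0.01487 = 0.0002342 mol.
At the first equivalence point, 1 mol OH^- react per mol H2CO3, so n(H2CO3) = 0.0002342 / 1 = 0.0002342 mol.
[H2CO3] = 0.0002342 / 0.02110 L = 0.0111 M.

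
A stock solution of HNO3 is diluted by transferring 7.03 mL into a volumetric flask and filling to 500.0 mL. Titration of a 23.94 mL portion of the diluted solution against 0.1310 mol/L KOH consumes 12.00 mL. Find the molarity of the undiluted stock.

4.67 M

n(KOH) = 0.1310 x 0.01200 = 0.001572 mol.
n(HNO3) in the aliquot = 0.001572 mol.
[diluted HNO3] = 0.001572 / 0.02394 = 0.06566 M.
Dilution factor = 500.0/7.030 = 71.12, so [stock] = 0.06566 x 71.12 = 4.67 M.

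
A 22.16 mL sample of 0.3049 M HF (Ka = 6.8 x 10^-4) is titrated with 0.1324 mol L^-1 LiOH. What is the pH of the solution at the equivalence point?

n(HF) = 0.3049 x 0.02216 = 0.006757 mol; V(LiOH) at equivalence = 0.006757/0.1324 = 0.05103 L.
At equivalence all the acid is converted to F-; total volume = 0.02216 + 0.05103 = 0.07319 L, so [F-] = 0.006757/0.07319 = 0.09231 M.
Kb = Kw/Ka = 1.0e-14 / 6.8 x 10^-4 = 1.47e-11.
[OH^-] = sqrt(Kb x [F-]) = sqrt(1.47e-11 x 0.09231) = 1.17e-6 M.
pOH = 5.93, so pH = 14.00 - 5.93 = 8.07.

8.07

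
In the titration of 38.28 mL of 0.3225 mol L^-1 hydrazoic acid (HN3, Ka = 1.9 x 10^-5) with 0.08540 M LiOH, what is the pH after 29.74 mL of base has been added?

Initial n(HN3) = 0.3225 x 0.03828 = 0.01235 mol.
n(LiOH) added = 0.08540 x 0.02974 = 0.002540 mol, converting that many moles of HN3 to N3-.
Remaining n(HN3) = 0.009806 mol; n(N3-) = 0.002540 mol.
By Henderson-Hasselbalch, pH = pKa + log([A^-]/[HA]) = 4.72 + log(0.002540/0.009806) = 4.72 + (-0.59) = 4.13.

4.13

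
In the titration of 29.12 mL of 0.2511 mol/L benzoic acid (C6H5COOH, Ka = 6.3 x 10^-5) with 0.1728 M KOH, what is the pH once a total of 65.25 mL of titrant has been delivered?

12.62

n(acid) = 0.2511 x 0.02912 = 0.007312 mol; n(KOH) added = 0.1728 x 0.06525 = 0.01128 mol.
Base is in excess by 0.01128 - 0.007312 = 0.003963 mol in a total volume of 0.09437 L.
[OH^-] = 0.003963/0.09437 = 0.04200 M, so pOH = 1.38 and pH = 14.00 - 1.38 = 12.62.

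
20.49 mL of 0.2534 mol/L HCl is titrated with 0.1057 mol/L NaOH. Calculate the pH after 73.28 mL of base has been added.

n(acid) = 0.2534 x 0.02049 = 0.005192 mol; n(NaOH) added = 0.1057 x 0.07328 = 0.007746 mol.
Base is in excess by 0.007746 - 0.005192 = 0.002554 mol in a total volume of 0.09377 L.
[OH^-] = 0.002554/0.09377 = 0.02723 M, so pOH = 1.56 and pH = 14.00 - 1.56 = 12.44.

12.44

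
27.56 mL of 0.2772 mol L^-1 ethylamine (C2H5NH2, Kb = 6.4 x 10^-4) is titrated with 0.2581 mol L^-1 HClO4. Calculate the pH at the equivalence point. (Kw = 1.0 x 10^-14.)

5.84

n(C2H5NH2) = 0.2772 x 0.02756 = 0.007640 mol; V(HClO4) at equivalence = 0.007640/0.2581 = 0.02960 L.
At equivalence the base is fully converted to C2H5NH3+; total volume = 0.05716 L, so [C2H5NH3+] = 0.007640/0.05716 = 0.1337 M.
Ka(C2H5NH3+) = Kw/Kb = 1.0e-14 / 6.4 x 10^-4 = 1.56e-11.
[H^+] = sqrt(Ka x [C2H5NH3+]) = sqrt(1.56e-11 x 0.1337) = 1.45e-6 M.
pH = -log(1.45e-6) = 5.84.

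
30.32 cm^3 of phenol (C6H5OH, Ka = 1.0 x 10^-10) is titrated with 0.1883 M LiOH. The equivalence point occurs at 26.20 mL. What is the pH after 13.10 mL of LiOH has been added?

13.10 mL is exactly half the equivalence volume (26.20/2), i.e. the half-equivalence point.
There, n(HA) = n(A^-), so pH = pKa = -log(1.0 x 10^-10) = 10.00.

10.00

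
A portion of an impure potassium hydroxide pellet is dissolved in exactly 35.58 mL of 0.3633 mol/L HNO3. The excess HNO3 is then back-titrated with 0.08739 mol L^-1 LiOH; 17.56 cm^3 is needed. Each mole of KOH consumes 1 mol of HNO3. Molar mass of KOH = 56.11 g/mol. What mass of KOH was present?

0.639 g

Total n(HNO3) added = 0.3633 x 0.03558 = 0.01293 mol.
n(LiOH) used = 0.08739 x 0.01756 = 0.001535 mol, which equals the excess n(HNO3).
So n(HNO3) consumed by the sample = 0.01293 - 0.001535 = 0.01139 mol.
n(KOH) = 0.01139 / 1 = 0.01139 mol.
mass = 0.01139 mol x 56.11 g/mol = 0.639 g.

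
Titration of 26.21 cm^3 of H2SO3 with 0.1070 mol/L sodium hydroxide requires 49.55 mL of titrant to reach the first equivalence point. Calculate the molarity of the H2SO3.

0.202 M

n(NaOH) = 0.1070 x 0.04955 = 0.005302 mol.
At the first equivalence point, 1 mol OH^- react per mol H2SO3, so n(H2SO3) = 0.005302 / 1 = 0.005302 mol.
[H2SO3] = 0.005302 / 0.02621 L = 0.202 M.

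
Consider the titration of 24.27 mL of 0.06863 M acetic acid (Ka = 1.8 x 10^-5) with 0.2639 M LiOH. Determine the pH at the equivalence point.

n(CH3COOH) = 0.06863 x 0.02427 = 0.001666 mol; V(LiOH) at equivalence = 0.001666/0.2639 = 0.006312 L.
At equivalence all the acid is converted to CH3COO-; total volume = 0.02427 + 0.006312 = 0.03058 L, so [CH3COO-] = 0.001666/0.03058 = 0.05447 M.
Kb = Kw/Ka = 1.0e-14 / 1.8 x 10^-5 = 5.56e-10.
[OH^-] = sqrt(Kb x [CH3COO-]) = sqrt(5.56e-10 x 0.05447) = 5.50e-6 M.
pOH = 5.26, so pH = 14.00 - 5.26 = 8.74.

8.74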